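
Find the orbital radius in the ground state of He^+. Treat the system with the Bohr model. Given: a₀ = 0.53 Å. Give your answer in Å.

r_n = n²a₀/Z = 1² × 0.53 / 2
    = 1 × 0.53 / 2 = 0.27 Å

0.27 Å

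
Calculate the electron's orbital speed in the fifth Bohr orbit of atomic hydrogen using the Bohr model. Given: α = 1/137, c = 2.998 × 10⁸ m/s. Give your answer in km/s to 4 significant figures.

v_n = Zαc/n = 1 × 0.007299 × 2.998 × 10⁸ / 5
    = 437.7 km/s

437.7 km/s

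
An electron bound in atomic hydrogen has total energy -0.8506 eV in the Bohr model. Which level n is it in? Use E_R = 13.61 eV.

E_n = −E_R Z²/n² ⇒ n² = E_R Z²/(−E_n) = 13.61 × 1² / 0.8506 ≈ 16.00
n = 4

4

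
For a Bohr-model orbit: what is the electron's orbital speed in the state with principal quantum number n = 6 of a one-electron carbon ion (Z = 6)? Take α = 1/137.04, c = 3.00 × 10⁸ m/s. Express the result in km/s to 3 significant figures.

2190 km/s

v_n = Zαc/n = 6 × 0.00730 × 3.00 × 10⁸ / 6
    = 2190 km/s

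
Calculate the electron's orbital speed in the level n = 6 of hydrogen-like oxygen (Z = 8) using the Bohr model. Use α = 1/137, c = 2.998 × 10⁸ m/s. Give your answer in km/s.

2918 km/s

v_n = Zαc/n = 8 × 0.007299 × 2.998 × 10⁸ / 6
    = 2918 km/s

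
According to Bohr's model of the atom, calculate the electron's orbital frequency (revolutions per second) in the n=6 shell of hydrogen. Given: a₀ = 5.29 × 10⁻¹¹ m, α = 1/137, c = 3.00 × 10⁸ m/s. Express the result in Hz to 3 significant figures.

r = n²a₀/Z = 1.90 × 10⁻⁹ m, v = Zαc/n = 3.65 × 10⁵ m/s
f = v/(2πr) = 3.05 × 10¹³ Hz

3.05 × 10¹³ Hz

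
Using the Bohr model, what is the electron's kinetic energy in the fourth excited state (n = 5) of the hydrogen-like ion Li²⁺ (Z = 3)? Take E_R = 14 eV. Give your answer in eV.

5.0 eV

For a Coulomb orbit the virial theorem gives K = −E_n.
E_n = −E_R·Z²/n², so K = E_R·Z²/n² = 14 × 3²/5² = 5.0 eV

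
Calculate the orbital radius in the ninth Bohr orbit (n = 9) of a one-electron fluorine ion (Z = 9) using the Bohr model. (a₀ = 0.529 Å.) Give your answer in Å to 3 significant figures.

4.76 Å

r_n = n²a₀/Z = 9² × 0.529 / 9
    = 81 × 0.529 / 9 = 4.76 Å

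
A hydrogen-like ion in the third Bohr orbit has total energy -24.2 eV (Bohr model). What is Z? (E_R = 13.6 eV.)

E_n = −E_R Z²/n² ⇒ Z² = −E_n n²/E_R = 24.2 × 3² / 13.6 ≈ 16.01
Z = 4

4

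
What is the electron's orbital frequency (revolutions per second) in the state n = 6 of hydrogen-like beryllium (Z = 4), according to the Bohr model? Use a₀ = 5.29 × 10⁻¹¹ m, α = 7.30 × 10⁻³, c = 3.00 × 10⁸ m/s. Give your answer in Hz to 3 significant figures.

4.88 × 10¹⁴ Hz

r = n²a₀/Z = 4.76 × 10⁻¹⁰ m, v = Zαc/n = 1.46 × 10⁶ m/s
f = v/(2πr) = 4.88 × 10¹⁴ Hz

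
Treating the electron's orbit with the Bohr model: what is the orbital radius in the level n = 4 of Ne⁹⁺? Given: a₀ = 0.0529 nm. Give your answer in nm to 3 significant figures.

r_n = n²a₀/Z = 4² × 0.0529 / 10
    = 16 × 0.0529 / 10 = 0.0846 nm

0.0846 nm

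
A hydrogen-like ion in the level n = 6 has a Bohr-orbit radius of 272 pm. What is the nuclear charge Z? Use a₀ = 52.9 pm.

7

r_n = n²a₀/Z ⇒ Z = n²a₀/r = 6² × 52.9 / 272 ≈ 7.00
Z = 7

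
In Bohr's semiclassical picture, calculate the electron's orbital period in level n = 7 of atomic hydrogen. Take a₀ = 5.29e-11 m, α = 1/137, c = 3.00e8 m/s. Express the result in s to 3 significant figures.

5.21e-14 s

r = n²a₀/Z = 7²·5.29e-11/1 = 2.59e-9 m
v = Zαc/n = 1·0.00730·3.00e8/7 = 3.13e5 m/s
T = 2πr/v = 5.21e-14 s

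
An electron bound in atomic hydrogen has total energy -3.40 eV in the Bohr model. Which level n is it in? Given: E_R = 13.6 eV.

2

E_n = −E_R Z²/n² ⇒ n² = E_R Z²/(−E_n) = 13.6 × 1² / 3.40 ≈ 4.00
n = 2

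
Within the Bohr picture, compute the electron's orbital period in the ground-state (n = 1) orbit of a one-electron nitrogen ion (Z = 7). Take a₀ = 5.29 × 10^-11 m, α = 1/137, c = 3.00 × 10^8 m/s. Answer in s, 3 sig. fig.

r = n²a₀/Z = 1²·5.29 × 10^-11/7 = 7.56 × 10^-12 m
v = Zαc/n = 7·0.00730·3.00 × 10^8/1 = 1.53 × 10^7 m/s
T = 2πr/v = 3.10 × 10^-18 s

3.10 × 10^-18 s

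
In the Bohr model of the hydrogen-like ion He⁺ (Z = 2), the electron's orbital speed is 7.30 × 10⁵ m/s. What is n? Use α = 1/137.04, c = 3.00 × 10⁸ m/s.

6

v_n = Zαc/n ⇒ n = Zαc/v = 2 × 0.00730 × 3.00 × 10⁸ / 7.30 × 10⁵ ≈ 6.00
n = 6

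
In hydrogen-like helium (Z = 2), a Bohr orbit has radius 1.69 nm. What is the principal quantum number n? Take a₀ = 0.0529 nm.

r_n = n²a₀/Z ⇒ n² = rZ/a₀ = 1.69 × 2 / 0.0529 ≈ 63.89
n = 8

8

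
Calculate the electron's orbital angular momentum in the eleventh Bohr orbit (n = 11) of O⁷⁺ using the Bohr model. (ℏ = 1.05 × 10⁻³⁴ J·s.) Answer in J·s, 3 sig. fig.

L_n = nℏ = 11 × 1.05 × 10⁻³⁴ = 1.16 × 10⁻³³ J·s

1.16 × 10⁻³³ J·s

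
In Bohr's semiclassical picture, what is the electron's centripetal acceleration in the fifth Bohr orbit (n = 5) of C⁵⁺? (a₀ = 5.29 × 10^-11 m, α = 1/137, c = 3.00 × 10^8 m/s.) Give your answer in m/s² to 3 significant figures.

3.13 × 10^22 m/s²

r = n²a₀/Z = 2.20 × 10^-10 m, v = Zαc/n = 2.63 × 10^6 m/s
a = v²/r = (2.63 × 10^6)² / 2.20 × 10^-10 = 3.13 × 10^22 m/s²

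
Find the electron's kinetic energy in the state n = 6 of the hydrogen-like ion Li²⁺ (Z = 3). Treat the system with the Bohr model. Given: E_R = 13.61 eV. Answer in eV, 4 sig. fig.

3.402 eV

For a Coulomb orbit the virial theorem gives K = −E_n.
E_n = −E_R·Z²/n², so K = E_R·Z²/n² = 13.61 × 3²/6² = 3.402 eV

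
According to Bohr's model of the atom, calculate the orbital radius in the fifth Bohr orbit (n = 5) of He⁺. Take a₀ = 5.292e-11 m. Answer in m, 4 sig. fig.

r_n = n²a₀/Z = 5² × 5.292e-11 / 2
    = 25 × 5.292e-11 / 2 = 6.615e-10 m

6.615e-10 m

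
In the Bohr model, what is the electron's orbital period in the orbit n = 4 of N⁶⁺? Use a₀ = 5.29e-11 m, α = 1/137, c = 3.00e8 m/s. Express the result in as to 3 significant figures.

198 as

r = n²a₀/Z = 4²·5.29e-11/7 = 1.21e-10 m
v = Zαc/n = 7·0.00730·3.00e8/4 = 3.83e6 m/s
T = 2πr/v = 1.98e-16 s = 198 as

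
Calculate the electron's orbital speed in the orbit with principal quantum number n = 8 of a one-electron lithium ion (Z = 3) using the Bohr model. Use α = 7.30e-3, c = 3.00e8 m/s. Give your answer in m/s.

v_n = Zαc/n = 3 × 0.00730 × 3.00e8 / 8
    = 8.21e5 m/s

8.21e5 m/s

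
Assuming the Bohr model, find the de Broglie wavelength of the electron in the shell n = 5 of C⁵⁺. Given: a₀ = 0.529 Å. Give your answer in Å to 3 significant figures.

2.77 Å

The Bohr quantisation condition is nλ = 2πr_n.
r_n = n²a₀/Z = 2.20 Å
λ = 2πr_n/n = 2π·2.20/5 = 2.77 Å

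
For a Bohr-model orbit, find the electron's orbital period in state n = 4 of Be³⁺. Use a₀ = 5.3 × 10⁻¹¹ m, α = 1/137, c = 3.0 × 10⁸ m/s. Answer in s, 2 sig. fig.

6.1 × 10⁻¹⁶ s

r = n²a₀/Z = 4²·5.3 × 10⁻¹¹/4 = 2.1 × 10⁻¹⁰ m
v = Zαc/n = 4·0.0073·3.0 × 10⁸/4 = 2.2 × 10⁶ m/s
T = 2πr/v = 6.1 × 10⁻¹⁶ s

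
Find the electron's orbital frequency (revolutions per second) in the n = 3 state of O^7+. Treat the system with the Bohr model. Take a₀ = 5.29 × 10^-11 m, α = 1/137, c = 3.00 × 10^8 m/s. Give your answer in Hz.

1.56 × 10^16 Hz

r = n²a₀/Z = 5.95 × 10^-11 m, v = Zαc/n = 5.84 × 10^6 m/s
f = v/(2πr) = 1.56 × 10^16 Hz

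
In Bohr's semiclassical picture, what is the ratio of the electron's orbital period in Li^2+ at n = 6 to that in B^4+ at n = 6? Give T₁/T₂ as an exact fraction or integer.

T ∝ Z^-2 · n^3
T₁/T₂ = (3/5)^-2 · (6/6)^3 = 25/9

25/9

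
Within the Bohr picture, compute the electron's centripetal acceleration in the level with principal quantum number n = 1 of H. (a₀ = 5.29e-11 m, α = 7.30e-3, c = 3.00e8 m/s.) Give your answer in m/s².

9.07e22 m/s²

r = n²a₀/Z = 5.29e-11 m, v = Zαc/n = 2.19e6 m/s
a = v²/r = (2.19e6)² / 5.29e-11 = 9.07e22 m/s²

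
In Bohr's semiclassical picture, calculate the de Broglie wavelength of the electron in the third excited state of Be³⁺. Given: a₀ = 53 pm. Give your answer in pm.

The Bohr quantisation condition is nλ = 2πr_n.
r_n = n²a₀/Z = 210 pm
λ = 2πr_n/n = 2π·210/4 = 330 pm

330 pm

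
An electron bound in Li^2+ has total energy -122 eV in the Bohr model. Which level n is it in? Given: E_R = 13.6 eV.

E_n = −E_R Z²/n² ⇒ n² = E_R Z²/(−E_n) = 13.6 × 3² / 122 ≈ 1.00
n = 1

1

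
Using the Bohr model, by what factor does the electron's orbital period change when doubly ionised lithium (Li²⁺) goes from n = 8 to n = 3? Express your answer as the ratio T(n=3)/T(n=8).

27/512

T ∝ Z^-2 · n^3; with Z fixed, T ∝ n^3.
T(n=3)/T(n=8) = (3/8)^3 = 27/512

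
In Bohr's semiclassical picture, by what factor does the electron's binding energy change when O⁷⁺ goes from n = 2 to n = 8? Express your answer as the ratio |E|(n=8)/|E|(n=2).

1/16

|E| ∝ Z^2 · n^-2; with Z fixed, |E| ∝ n^-2.
|E|(n=8)/|E|(n=2) = (8/2)^-2 = 1/16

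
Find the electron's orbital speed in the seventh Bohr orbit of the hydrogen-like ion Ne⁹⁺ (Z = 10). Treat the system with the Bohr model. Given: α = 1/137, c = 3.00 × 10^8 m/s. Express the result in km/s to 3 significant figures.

v_n = Zαc/n = 10 × 0.00730 × 3.00 × 10^8 / 7
    = 3130 km/s

3130 km/s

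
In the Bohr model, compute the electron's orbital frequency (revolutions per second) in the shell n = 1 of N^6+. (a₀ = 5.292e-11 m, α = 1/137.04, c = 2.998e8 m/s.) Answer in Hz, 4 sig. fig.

r = n²a₀/Z = 7.560e-12 m, v = Zαc/n = 1.531e7 m/s
f = v/(2πr) = 3.224e17 Hz

3.224e17 Hz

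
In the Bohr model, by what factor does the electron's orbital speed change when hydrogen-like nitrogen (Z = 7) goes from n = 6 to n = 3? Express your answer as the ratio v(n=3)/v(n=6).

2

v ∝ Z^1 · n^-1; with Z fixed, v ∝ n^-1.
v(n=3)/v(n=6) = (3/6)^-1 = 2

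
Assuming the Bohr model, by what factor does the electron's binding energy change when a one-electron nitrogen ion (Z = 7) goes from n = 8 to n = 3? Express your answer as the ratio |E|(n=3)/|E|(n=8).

64/9

|E| ∝ Z^2 · n^-2; with Z fixed, |E| ∝ n^-2.
|E|(n=3)/|E|(n=8) = (3/8)^-2 = 64/9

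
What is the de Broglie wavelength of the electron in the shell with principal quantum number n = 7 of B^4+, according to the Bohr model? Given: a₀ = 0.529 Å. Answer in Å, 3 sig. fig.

4.65 Å

The Bohr quantisation condition is nλ = 2πr_n.
r_n = n²a₀/Z = 5.18 Å
λ = 2πr_n/n = 2π·5.18/7 = 4.65 Å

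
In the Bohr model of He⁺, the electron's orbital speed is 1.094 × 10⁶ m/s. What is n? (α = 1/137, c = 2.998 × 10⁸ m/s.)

4

v_n = Zαc/n ⇒ n = Zαc/v = 2 × 0.007299 × 2.998 × 10⁸ / 1.094 × 10⁶ ≈ 4.00
n = 4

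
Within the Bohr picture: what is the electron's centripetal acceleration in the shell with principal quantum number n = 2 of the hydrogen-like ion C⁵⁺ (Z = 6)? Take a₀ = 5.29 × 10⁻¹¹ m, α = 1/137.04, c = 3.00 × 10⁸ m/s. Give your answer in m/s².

1.22 × 10²⁴ m/s²

r = n²a₀/Z = 3.53 × 10⁻¹¹ m, v = Zαc/n = 6.57 × 10⁶ m/s
a = v²/r = (6.57 × 10⁶)² / 3.53 × 10⁻¹¹ = 1.22 × 10²⁴ m/s²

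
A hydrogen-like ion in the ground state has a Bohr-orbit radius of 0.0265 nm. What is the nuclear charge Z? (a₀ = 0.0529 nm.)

r_n = n²a₀/Z ⇒ Z = n²a₀/r = 1² × 0.0529 / 0.0265 ≈ 2.00
Z = 2

2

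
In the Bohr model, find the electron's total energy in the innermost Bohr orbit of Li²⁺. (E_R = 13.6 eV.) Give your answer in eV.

E_n = −E_R·Z²/n² = −13.6 × 3²/1² = -122 eV

-122 eV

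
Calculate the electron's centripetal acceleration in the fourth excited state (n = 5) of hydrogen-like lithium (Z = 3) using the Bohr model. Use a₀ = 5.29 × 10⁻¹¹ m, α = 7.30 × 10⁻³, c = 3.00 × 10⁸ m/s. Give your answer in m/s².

r = n²a₀/Z = 4.41 × 10⁻¹⁰ m, v = Zαc/n = 1.31 × 10⁶ m/s
a = v²/r = (1.31 × 10⁶)² / 4.41 × 10⁻¹⁰ = 3.92 × 10²¹ m/s²

3.92 × 10²¹ m/s²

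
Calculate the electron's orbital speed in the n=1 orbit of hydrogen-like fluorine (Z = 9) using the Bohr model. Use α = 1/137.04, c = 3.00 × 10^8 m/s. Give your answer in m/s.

v_n = Zαc/n = 9 × 0.00730 × 3.00 × 10^8 / 1
    = 1.97 × 10^7 m/s

1.97 × 10^7 m/s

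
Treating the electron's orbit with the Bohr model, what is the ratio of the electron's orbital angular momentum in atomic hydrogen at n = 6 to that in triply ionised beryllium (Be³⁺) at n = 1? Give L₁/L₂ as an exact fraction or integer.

L = nℏ is independent of Z.
L₁/L₂ = n₁/n₂ = 6/1 = 6

6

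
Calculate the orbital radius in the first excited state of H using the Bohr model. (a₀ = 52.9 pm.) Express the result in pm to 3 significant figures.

212 pm

r_n = n²a₀/Z = 2² × 52.9 / 1
    = 4 × 52.9 / 1 = 212 pm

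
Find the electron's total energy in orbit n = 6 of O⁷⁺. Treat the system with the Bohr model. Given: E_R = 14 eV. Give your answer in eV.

-25 eV

E_n = −E_R·Z²/n² = −14 × 8²/6² = -25 eV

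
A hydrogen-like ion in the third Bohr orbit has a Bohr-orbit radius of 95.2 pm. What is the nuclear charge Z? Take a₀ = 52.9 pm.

5

r_n = n²a₀/Z ⇒ Z = n²a₀/r = 3² × 52.9 / 95.2 ≈ 5.00
Z = 5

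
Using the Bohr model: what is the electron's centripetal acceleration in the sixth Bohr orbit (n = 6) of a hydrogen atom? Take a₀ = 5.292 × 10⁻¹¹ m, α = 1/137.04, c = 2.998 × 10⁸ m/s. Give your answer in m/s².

6.978 × 10¹⁹ m/s²

r = n²a₀/Z = 1.905 × 10⁻⁹ m, v = Zαc/n = 3.646 × 10⁵ m/s
a = v²/r = (3.646 × 10⁵)² / 1.905 × 10⁻⁹ = 6.978 × 10¹⁹ m/s²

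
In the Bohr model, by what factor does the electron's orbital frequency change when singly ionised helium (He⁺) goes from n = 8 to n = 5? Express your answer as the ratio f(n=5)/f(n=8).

512/125

f ∝ Z^2 · n^-3; with Z fixed, f ∝ n^-3.
f(n=5)/f(n=8) = (5/8)^-3 = 512/125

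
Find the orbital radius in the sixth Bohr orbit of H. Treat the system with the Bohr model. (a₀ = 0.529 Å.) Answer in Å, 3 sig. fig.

r_n = n²a₀/Z = 6² × 0.529 / 1
    = 36 × 0.529 / 1 = 19.0 Å

19.0 Å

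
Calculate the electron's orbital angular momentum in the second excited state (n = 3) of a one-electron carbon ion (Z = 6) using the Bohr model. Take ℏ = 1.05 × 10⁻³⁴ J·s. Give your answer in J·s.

L_n = nℏ = 3 × 1.05 × 10⁻³⁴ = 3.15 × 10⁻³⁴ J·s

3.15 × 10⁻³⁴ J·s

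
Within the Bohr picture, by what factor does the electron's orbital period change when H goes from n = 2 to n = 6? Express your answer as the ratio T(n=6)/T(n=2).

27

T ∝ Z^-2 · n^3; with Z fixed, T ∝ n^3.
T(n=6)/T(n=2) = (6/2)^3 = 27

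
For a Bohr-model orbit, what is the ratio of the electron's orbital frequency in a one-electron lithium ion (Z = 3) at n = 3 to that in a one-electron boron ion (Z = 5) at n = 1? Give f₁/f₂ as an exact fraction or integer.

f ∝ Z^2 · n^-3
f₁/f₂ = (3/5)^2 · (3/1)^-3 = 1/75

1/75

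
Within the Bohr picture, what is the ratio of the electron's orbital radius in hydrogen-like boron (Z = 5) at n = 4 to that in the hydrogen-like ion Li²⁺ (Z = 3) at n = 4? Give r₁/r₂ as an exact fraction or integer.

r ∝ Z^-1 · n^2
r₁/r₂ = (5/3)^-1 · (4/4)^2 = 3/5

3/5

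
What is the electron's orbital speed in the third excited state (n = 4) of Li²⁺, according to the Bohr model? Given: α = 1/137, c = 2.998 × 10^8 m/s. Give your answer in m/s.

v_n = Zαc/n = 3 × 0.007299 × 2.998 × 10^8 / 4
    = 1.641 × 10^6 m/s

1.641 × 10^6 m/s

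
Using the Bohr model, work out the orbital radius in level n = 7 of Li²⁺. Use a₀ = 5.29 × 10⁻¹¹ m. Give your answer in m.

8.64 × 10⁻¹⁰ m

r_n = n²a₀/Z = 7² × 5.29 × 10⁻¹¹ / 3
    = 49 × 5.29 × 10⁻¹¹ / 3 = 8.64 × 10⁻¹⁰ m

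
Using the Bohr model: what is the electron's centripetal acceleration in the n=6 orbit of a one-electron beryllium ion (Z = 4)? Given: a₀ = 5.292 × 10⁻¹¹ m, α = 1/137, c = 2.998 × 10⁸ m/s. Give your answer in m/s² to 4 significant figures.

4.469 × 10²¹ m/s²

r = n²a₀/Z = 4.763 × 10⁻¹⁰ m, v = Zαc/n = 1.459 × 10⁶ m/s
a = v²/r = (1.459 × 10⁶)² / 4.763 × 10⁻¹⁰ = 4.469 × 10²¹ m/s²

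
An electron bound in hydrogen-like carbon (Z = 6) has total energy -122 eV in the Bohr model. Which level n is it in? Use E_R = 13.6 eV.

2

E_n = −E_R Z²/n² ⇒ n² = E_R Z²/(−E_n) = 13.6 × 6² / 122 ≈ 4.01
n = 2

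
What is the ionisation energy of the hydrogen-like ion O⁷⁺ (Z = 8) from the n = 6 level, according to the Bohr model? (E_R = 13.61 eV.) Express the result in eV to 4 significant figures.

24.20 eV

E_n = −E_R·Z²/n² = −13.61 × 8²/6² eV = -24.20 eV
Ionisation energy = −E_n = 24.20 eV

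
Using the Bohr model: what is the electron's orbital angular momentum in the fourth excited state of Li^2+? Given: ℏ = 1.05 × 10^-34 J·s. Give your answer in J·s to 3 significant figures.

L_n = nℏ = 5 × 1.05 × 10^-34 = 5.25 × 10^-34 J·s

5.25 × 10^-34 J·s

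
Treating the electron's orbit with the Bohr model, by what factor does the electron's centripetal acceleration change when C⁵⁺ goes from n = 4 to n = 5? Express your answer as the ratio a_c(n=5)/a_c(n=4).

256/625

a_c ∝ Z^3 · n^-4; with Z fixed, a_c ∝ n^-4.
a_c(n=5)/a_c(n=4) = (5/4)^-4 = 256/625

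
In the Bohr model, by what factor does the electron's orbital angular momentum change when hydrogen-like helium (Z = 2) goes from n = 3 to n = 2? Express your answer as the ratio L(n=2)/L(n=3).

L = nℏ depends only on n, so L ∝ n.
L(n=2)/L(n=3) = (2/3)^1 = 2/3

2/3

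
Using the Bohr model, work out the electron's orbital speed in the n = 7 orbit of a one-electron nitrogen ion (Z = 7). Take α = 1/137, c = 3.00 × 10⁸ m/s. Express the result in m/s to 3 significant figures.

2.19 × 10⁶ m/s

v_n = Zαc/n = 7 × 0.00730 × 3.00 × 10⁸ / 7
    = 2.19 × 10⁶ m/s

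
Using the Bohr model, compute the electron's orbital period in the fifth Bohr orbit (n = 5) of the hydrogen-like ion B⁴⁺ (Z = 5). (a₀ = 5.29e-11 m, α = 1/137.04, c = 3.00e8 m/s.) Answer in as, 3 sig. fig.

759 as

r = n²a₀/Z = 5²·5.29e-11/5 = 2.64e-10 m
v = Zαc/n = 5·0.00730·3.00e8/5 = 2.19e6 m/s
T = 2πr/v = 7.59e-16 s = 759 as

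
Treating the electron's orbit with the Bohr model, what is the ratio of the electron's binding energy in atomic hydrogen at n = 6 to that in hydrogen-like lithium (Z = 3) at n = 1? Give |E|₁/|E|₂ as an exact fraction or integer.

|E| ∝ Z^2 · n^-2
|E|₁/|E|₂ = (1/3)^2 · (6/1)^-2 = 1/324

1/324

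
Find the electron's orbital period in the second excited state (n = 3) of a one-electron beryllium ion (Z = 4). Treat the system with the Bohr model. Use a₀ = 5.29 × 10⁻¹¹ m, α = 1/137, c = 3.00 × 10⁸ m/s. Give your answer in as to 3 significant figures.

256 as

r = n²a₀/Z = 3²·5.29 × 10⁻¹¹/4 = 1.19 × 10⁻¹⁰ m
v = Zαc/n = 4·0.00730·3.00 × 10⁸/3 = 2.92 × 10⁶ m/s
T = 2πr/v = 2.56 × 10⁻¹⁶ s = 256 as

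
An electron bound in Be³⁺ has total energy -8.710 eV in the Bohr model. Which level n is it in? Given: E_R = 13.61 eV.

E_n = −E_R Z²/n² ⇒ n² = E_R Z²/(−E_n) = 13.61 × 4² / 8.710 ≈ 25.00
n = 5

5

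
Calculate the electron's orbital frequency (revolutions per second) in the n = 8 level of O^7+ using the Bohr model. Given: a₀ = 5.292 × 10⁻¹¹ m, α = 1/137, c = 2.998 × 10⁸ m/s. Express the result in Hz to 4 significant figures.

8.227 × 10¹⁴ Hz

r = n²a₀/Z = 4.234 × 10⁻¹⁰ m, v = Zαc/n = 2.188 × 10⁶ m/s
f = v/(2πr) = 8.227 × 10¹⁴ Hz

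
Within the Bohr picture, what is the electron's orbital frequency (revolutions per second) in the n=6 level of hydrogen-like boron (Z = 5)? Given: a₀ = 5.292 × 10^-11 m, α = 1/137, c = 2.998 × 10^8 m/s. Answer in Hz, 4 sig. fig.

7.617 × 10^14 Hz

r = n²a₀/Z = 3.810 × 10^-10 m, v = Zαc/n = 1.824 × 10^6 m/s
f = v/(2πr) = 7.617 × 10^14 Hz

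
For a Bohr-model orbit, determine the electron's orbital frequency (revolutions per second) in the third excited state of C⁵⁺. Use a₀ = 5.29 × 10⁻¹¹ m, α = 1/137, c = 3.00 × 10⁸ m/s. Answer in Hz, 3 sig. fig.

r = n²a₀/Z = 1.41 × 10⁻¹⁰ m, v = Zαc/n = 3.28 × 10⁶ m/s
f = v/(2πr) = 3.71 × 10¹⁵ Hz

3.71 × 10¹⁵ Hz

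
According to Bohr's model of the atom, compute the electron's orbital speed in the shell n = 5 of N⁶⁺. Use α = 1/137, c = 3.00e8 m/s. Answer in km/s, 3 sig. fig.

v_n = Zαc/n = 7 × 0.00730 × 3.00e8 / 5
    = 3070 km/s

3070 km/s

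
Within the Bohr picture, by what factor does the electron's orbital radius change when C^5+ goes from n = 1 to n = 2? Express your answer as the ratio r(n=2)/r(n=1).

r ∝ Z^-1 · n^2; with Z fixed, r ∝ n^2.
r(n=2)/r(n=1) = (2/1)^2 = 4

4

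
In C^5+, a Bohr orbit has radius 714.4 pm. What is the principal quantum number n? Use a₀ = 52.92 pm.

9

r_n = n²a₀/Z ⇒ n² = rZ/a₀ = 714.4 × 6 / 52.92 ≈ 81.00
n = 9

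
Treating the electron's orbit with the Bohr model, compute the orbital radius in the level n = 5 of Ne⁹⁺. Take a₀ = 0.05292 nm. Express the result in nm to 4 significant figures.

0.1323 nm

r_n = n²a₀/Z = 5² × 0.05292 / 10
    = 25 × 0.05292 / 10 = 0.1323 nm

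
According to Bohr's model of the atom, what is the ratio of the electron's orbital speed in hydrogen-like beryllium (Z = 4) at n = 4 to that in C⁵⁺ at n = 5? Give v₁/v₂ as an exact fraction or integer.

v ∝ Z^1 · n^-1
v₁/v₂ = (4/6)^1 · (4/5)^-1 = 5/6

5/6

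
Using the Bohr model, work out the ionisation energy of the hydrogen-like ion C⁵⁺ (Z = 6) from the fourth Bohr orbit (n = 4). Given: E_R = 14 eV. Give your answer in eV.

E_n = −E_R·Z²/n² = −14 × 6²/4² eV = -32 eV
Ionisation energy = −E_n = 32 eV

32 eV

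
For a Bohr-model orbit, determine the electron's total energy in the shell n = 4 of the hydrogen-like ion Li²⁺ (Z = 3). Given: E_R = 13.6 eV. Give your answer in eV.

E_n = −E_R·Z²/n² = −13.6 × 3²/4² = -7.65 eV

-7.65 eV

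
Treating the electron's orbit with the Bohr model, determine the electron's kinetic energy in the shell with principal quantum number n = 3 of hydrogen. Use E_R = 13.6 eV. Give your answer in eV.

For a Coulomb orbit the virial theorem gives K = −E_n.
E_n = −E_R·Z²/n², so K = E_R·Z²/n² = 13.6 × 1²/3² = 1.51 eV

1.51 eV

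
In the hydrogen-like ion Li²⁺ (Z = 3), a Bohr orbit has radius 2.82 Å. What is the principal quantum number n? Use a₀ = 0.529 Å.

r_n = n²a₀/Z ⇒ n² = rZ/a₀ = 2.82 × 3 / 0.529 ≈ 15.99
n = 4

4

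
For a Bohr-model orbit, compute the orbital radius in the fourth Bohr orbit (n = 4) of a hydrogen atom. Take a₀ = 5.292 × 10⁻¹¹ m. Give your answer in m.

8.467 × 10⁻¹⁰ m

r_n = n²a₀/Z = 4² × 5.292 × 10⁻¹¹ / 1
    = 16 × 5.292 × 10⁻¹¹ / 1 = 8.467 × 10⁻¹⁰ m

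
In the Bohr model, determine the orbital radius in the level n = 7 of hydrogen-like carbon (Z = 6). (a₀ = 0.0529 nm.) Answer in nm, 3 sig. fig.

r_n = n²a₀/Z = 7² × 0.0529 / 6
    = 49 × 0.0529 / 6 = 0.432 nm

0.432 nm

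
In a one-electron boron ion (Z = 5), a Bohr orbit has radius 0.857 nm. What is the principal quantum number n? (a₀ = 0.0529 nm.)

r_n = n²a₀/Z ⇒ n² = rZ/a₀ = 0.857 × 5 / 0.0529 ≈ 81.00
n = 9

9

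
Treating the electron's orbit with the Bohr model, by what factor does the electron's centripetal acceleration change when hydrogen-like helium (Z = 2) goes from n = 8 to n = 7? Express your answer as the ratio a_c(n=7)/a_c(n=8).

4096/2401

a_c ∝ Z^3 · n^-4; with Z fixed, a_c ∝ n^-4.
a_c(n=7)/a_c(n=8) = (7/8)^-4 = 4096/2401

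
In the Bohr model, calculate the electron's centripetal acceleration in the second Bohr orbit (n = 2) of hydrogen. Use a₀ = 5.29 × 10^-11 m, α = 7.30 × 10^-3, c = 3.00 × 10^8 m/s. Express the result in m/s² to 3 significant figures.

5.67 × 10^21 m/s²

r = n²a₀/Z = 2.12 × 10^-10 m, v = Zαc/n = 1.09 × 10^6 m/s
a = v²/r = (1.09 × 10^6)² / 2.12 × 10^-10 = 5.67 × 10^21 m/s²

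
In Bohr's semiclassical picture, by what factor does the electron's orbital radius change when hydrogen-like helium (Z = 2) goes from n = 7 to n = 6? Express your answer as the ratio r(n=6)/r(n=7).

r ∝ Z^-1 · n^2; with Z fixed, r ∝ n^2.
r(n=6)/r(n=7) = (6/7)^2 = 36/49

36/49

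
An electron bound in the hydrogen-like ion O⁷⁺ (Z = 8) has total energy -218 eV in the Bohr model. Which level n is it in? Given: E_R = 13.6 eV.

2

E_n = −E_R Z²/n² ⇒ n² = E_R Z²/(−E_n) = 13.6 × 8² / 218 ≈ 3.99
n = 2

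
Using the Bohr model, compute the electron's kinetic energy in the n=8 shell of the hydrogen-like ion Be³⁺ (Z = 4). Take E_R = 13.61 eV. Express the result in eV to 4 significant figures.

For a Coulomb orbit the virial theorem gives K = −E_n.
E_n = −E_R·Z²/n², so K = E_R·Z²/n² = 13.61 × 4²/8² = 3.402 eV

3.402 eV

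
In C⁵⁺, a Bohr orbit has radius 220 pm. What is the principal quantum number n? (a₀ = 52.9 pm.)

r_n = n²a₀/Z ⇒ n² = rZ/a₀ = 220 × 6 / 52.9 ≈ 24.95
n = 5

5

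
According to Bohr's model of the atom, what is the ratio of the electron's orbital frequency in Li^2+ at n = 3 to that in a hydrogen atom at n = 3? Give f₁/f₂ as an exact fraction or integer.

9

f ∝ Z^2 · n^-3
f₁/f₂ = (3/1)^2 · (3/3)^-3 = 9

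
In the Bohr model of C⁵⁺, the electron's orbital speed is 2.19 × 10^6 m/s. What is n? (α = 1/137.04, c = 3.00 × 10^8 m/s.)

6

v_n = Zαc/n ⇒ n = Zαc/v = 6 × 0.00730 × 3.00 × 10^8 / 2.19 × 10^6 ≈ 6.00
n = 6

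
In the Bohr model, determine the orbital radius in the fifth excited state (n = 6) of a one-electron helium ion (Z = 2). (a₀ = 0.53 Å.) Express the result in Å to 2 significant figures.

9.5 Å

r_n = n²a₀/Z = 6² × 0.53 / 2
    = 36 × 0.53 / 2 = 9.5 Å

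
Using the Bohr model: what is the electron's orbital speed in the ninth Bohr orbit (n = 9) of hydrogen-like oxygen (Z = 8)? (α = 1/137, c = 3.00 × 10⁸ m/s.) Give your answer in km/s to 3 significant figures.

v_n = Zαc/n = 8 × 0.00730 × 3.00 × 10⁸ / 9
    = 1950 km/s

1950 km/s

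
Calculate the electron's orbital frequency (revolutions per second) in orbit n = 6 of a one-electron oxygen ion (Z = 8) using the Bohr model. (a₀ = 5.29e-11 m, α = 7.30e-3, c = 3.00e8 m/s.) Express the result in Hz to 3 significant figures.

r = n²a₀/Z = 2.38e-10 m, v = Zαc/n = 2.92e6 m/s
f = v/(2πr) = 1.95e15 Hz

1.95e15 Hz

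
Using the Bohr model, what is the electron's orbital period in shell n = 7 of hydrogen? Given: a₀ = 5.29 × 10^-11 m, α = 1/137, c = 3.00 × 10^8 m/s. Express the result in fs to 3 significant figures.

52.1 fs

r = n²a₀/Z = 7²·5.29 × 10^-11/1 = 2.59 × 10^-9 m
v = Zαc/n = 1·0.00730·3.00 × 10^8/7 = 3.13 × 10^5 m/s
T = 2πr/v = 5.21 × 10^-14 s = 52.1 fs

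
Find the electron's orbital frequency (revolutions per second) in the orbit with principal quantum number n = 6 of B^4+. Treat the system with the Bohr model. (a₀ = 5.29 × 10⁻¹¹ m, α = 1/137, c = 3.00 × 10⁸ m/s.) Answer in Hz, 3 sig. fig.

r = n²a₀/Z = 3.81 × 10⁻¹⁰ m, v = Zαc/n = 1.82 × 10⁶ m/s
f = v/(2πr) = 7.63 × 10¹⁴ Hz

7.63 × 10¹⁴ Hz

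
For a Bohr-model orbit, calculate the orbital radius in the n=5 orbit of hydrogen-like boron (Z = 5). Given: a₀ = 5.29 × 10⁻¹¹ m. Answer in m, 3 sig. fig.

2.64 × 10⁻¹⁰ m

r_n = n²a₀/Z = 5² × 5.29 × 10⁻¹¹ / 5
    = 25 × 5.29 × 10⁻¹¹ / 5 = 2.64 × 10⁻¹⁰ m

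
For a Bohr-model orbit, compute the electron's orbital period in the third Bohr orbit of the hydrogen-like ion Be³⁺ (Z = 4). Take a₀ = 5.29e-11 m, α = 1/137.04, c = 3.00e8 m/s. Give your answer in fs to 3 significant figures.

r = n²a₀/Z = 3²·5.29e-11/4 = 1.19e-10 m
v = Zαc/n = 4·0.00730·3.00e8/3 = 2.92e6 m/s
T = 2πr/v = 2.56e-16 s = 0.256 fs

0.256 fs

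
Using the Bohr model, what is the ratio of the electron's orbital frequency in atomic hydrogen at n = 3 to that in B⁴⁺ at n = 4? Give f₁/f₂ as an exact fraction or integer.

64/675

f ∝ Z^2 · n^-3
f₁/f₂ = (1/5)^2 · (3/4)^-3 = 64/675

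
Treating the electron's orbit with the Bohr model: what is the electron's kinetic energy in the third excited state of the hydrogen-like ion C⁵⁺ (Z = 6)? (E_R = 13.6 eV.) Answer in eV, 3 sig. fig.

For a Coulomb orbit the virial theorem gives K = −E_n.
E_n = −E_R·Z²/n², so K = E_R·Z²/n² = 13.6 × 6²/4² = 30.6 eV

30.6 eV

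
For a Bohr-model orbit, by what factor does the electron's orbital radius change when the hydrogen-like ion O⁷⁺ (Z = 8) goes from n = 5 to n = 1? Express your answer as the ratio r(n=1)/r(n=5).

1/25

r ∝ Z^-1 · n^2; with Z fixed, r ∝ n^2.
r(n=1)/r(n=5) = (1/5)^2 = 1/25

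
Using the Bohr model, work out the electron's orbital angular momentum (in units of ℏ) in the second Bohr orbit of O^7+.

2

L_n = nℏ, so L/ℏ = n = 2.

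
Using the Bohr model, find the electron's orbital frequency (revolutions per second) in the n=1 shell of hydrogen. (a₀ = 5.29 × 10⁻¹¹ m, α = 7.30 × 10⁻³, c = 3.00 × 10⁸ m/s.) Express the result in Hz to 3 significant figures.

r = n²a₀/Z = 5.29 × 10⁻¹¹ m, v = Zαc/n = 2.19 × 10⁶ m/s
f = v/(2πr) = 6.59 × 10¹⁵ Hz

6.59 × 10¹⁵ Hz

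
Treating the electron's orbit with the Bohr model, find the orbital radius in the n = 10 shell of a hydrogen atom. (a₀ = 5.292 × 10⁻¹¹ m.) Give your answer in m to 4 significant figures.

5.292 × 10⁻⁹ m

r_n = n²a₀/Z = 10² × 5.292 × 10⁻¹¹ / 1
    = 100 × 5.292 × 10⁻¹¹ / 1 = 5.292 × 10⁻⁹ m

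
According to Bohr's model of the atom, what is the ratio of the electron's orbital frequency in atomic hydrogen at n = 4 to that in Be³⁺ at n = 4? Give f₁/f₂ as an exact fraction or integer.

1/16

f ∝ Z^2 · n^-3
f₁/f₂ = (1/4)^2 · (4/4)^-3 = 1/16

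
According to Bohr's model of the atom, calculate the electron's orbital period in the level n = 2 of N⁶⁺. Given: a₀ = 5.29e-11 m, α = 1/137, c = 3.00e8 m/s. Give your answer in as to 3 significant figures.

24.8 as

r = n²a₀/Z = 2²·5.29e-11/7 = 3.02e-11 m
v = Zαc/n = 7·0.00730·3.00e8/2 = 7.66e6 m/s
T = 2πr/v = 2.48e-17 s = 24.8 as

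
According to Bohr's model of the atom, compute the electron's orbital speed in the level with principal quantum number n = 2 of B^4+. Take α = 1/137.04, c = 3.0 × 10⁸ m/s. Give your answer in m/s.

v_n = Zαc/n = 5 × 0.0073 × 3.0 × 10⁸ / 2
    = 5.5 × 10⁶ m/s

5.5 × 10⁶ m/s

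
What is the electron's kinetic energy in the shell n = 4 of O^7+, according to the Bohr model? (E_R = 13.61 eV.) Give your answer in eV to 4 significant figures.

For a Coulomb orbit the virial theorem gives K = −E_n.
E_n = −E_R·Z²/n², so K = E_R·Z²/n² = 13.61 × 8²/4² = 54.44 eV

54.44 eV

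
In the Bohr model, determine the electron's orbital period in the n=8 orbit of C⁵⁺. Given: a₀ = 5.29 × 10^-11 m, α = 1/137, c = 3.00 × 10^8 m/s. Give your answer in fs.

2.16 fs

r = n²a₀/Z = 8²·5.29 × 10^-11/6 = 5.64 × 10^-10 m
v = Zαc/n = 6·0.00730·3.00 × 10^8/8 = 1.64 × 10^6 m/s
T = 2πr/v = 2.16 × 10^-15 s = 2.16 fs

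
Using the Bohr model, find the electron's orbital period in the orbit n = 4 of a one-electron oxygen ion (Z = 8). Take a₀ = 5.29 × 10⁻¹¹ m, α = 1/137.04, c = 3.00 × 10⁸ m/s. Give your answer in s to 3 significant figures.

r = n²a₀/Z = 4²·5.29 × 10⁻¹¹/8 = 1.06 × 10⁻¹⁰ m
v = Zαc/n = 8·0.00730·3.00 × 10⁸/4 = 4.38 × 10⁶ m/s
T = 2πr/v = 1.52 × 10⁻¹⁶ s

1.52 × 10⁻¹⁶ s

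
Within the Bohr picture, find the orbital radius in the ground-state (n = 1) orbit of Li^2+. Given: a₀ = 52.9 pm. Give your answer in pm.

17.6 pm

r_n = n²a₀/Z = 1² × 52.9 / 3
    = 1 × 52.9 / 3 = 17.6 pm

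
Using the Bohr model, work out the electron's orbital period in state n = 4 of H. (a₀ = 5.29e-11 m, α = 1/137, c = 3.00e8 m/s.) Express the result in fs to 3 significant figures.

9.71 fs

r = n²a₀/Z = 4²·5.29e-11/1 = 8.46e-10 m
v = Zαc/n = 1·0.00730·3.00e8/4 = 5.47e5 m/s
T = 2πr/v = 9.71e-15 s = 9.71 fs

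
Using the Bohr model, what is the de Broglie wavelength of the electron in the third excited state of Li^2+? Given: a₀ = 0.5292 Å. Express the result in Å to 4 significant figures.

The Bohr quantisation condition is nλ = 2πr_n.
r_n = n²a₀/Z = 2.822 Å
λ = 2πr_n/n = 2π·2.822/4 = 4.433 Å

4.433 Å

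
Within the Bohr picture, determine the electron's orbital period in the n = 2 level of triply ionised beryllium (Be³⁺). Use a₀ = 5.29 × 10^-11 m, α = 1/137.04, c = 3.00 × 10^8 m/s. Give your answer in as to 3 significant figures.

r = n²a₀/Z = 2²·5.29 × 10^-11/4 = 5.29 × 10^-11 m
v = Zαc/n = 4·0.00730·3.00 × 10^8/2 = 4.38 × 10^6 m/s
T = 2πr/v = 7.59 × 10^-17 s = 75.9 as

75.9 as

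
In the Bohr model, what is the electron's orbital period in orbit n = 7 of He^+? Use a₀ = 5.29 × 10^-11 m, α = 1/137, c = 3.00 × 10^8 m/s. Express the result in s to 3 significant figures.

1.30 × 10^-14 s

r = n²a₀/Z = 7²·5.29 × 10^-11/2 = 1.30 × 10^-9 m
v = Zαc/n = 2·0.00730·3.00 × 10^8/7 = 6.26 × 10^5 m/s
T = 2πr/v = 1.30 × 10^-14 s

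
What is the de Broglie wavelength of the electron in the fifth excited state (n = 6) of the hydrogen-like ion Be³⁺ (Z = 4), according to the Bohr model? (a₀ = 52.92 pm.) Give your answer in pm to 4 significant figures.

The Bohr quantisation condition is nλ = 2πr_n.
r_n = n²a₀/Z = 476.3 pm
λ = 2πr_n/n = 2π·476.3/6 = 498.8 pm

498.8 pm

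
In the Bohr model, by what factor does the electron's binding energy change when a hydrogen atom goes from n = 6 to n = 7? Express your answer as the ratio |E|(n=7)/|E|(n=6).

36/49

|E| ∝ Z^2 · n^-2; with Z fixed, |E| ∝ n^-2.
|E|(n=7)/|E|(n=6) = (7/6)^-2 = 36/49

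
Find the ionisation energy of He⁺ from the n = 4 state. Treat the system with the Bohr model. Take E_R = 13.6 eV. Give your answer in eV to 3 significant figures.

3.40 eV

E_n = −E_R·Z²/n² = −13.6 × 2²/4² eV = -3.40 eV
Ionisation energy = −E_n = 3.40 eV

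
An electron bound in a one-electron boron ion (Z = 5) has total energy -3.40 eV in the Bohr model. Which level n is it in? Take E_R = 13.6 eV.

E_n = −E_R Z²/n² ⇒ n² = E_R Z²/(−E_n) = 13.6 × 5² / 3.40 ≈ 100.00
n = 10

10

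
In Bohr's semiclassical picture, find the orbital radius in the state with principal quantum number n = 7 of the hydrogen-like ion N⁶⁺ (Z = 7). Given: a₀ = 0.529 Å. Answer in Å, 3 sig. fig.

3.70 Å

r_n = n²a₀/Z = 7² × 0.529 / 7
    = 49 × 0.529 / 7 = 3.70 Å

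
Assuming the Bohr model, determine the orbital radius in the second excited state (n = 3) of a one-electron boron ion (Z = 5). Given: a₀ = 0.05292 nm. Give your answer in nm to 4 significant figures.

0.09526 nm

r_n = n²a₀/Z = 3² × 0.05292 / 5
    = 9 × 0.05292 / 5 = 0.09526 nm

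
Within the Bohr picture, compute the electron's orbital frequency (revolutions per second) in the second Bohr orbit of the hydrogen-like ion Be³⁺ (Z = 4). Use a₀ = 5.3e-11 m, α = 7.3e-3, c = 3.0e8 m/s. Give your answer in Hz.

1.3e16 Hz

r = n²a₀/Z = 5.3e-11 m, v = Zαc/n = 4.4e6 m/s
f = v/(2πr) = 1.3e16 Hz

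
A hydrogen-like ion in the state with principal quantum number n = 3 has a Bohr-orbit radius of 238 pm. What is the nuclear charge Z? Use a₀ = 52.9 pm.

r_n = n²a₀/Z ⇒ Z = n²a₀/r = 3² × 52.9 / 238 ≈ 2.00
Z = 2

2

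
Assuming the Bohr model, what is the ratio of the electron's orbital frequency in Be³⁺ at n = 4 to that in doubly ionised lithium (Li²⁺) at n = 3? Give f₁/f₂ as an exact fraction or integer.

f ∝ Z^2 · n^-3
f₁/f₂ = (4/3)^2 · (4/3)^-3 = 3/4

3/4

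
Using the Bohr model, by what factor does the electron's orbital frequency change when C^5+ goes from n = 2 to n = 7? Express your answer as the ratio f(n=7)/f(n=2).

f ∝ Z^2 · n^-3; with Z fixed, f ∝ n^-3.
f(n=7)/f(n=2) = (7/2)^-3 = 8/343

8/343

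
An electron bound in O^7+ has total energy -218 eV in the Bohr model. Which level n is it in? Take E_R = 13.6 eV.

2

E_n = −E_R Z²/n² ⇒ n² = E_R Z²/(−E_n) = 13.6 × 8² / 218 ≈ 3.99
n = 2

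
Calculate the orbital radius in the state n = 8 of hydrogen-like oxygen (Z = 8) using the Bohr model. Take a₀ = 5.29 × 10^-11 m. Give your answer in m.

4.23 × 10^-10 m

r_n = n²a₀/Z = 8² × 5.29 × 10^-11 / 8
    = 64 × 5.29 × 10^-11 / 8 = 4.23 × 10^-10 m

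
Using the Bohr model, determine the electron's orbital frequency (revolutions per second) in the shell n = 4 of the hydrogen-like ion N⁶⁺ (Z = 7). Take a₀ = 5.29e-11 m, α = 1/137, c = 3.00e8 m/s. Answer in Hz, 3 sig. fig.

5.04e15 Hz

r = n²a₀/Z = 1.21e-10 m, v = Zαc/n = 3.83e6 m/s
f = v/(2πr) = 5.04e15 Hz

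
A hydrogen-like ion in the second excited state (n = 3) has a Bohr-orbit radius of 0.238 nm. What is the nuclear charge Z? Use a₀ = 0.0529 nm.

2

r_n = n²a₀/Z ⇒ Z = n²a₀/r = 3² × 0.0529 / 0.238 ≈ 2.00
Z = 2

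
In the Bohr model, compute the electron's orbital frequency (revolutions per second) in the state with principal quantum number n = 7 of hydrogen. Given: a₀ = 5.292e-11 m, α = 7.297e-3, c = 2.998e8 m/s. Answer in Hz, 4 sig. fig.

1.918e13 Hz

r = n²a₀/Z = 2.593e-9 m, v = Zαc/n = 3.125e5 m/s
f = v/(2πr) = 1.918e13 Hz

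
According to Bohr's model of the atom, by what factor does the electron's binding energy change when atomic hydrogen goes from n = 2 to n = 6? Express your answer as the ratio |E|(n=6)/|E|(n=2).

|E| ∝ Z^2 · n^-2; with Z fixed, |E| ∝ n^-2.
|E|(n=6)/|E|(n=2) = (6/2)^-2 = 1/9

1/9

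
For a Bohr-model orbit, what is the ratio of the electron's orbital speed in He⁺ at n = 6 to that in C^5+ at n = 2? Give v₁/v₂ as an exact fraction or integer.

1/9

v ∝ Z^1 · n^-1
v₁/v₂ = (2/6)^1 · (6/2)^-1 = 1/9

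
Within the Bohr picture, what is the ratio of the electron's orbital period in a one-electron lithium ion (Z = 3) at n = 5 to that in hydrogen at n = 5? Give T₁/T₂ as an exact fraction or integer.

1/9

T ∝ Z^-2 · n^3
T₁/T₂ = (3/1)^-2 · (5/5)^3 = 1/9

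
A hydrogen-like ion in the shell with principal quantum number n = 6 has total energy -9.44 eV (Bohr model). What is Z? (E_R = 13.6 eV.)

5

E_n = −E_R Z²/n² ⇒ Z² = −E_n n²/E_R = 9.44 × 6² / 13.6 ≈ 24.99
Z = 5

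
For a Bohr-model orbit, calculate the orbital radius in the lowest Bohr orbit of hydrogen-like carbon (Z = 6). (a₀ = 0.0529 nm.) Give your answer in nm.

0.00882 nm

r_n = n²a₀/Z = 1² × 0.0529 / 6
    = 1 × 0.0529 / 6 = 0.00882 nm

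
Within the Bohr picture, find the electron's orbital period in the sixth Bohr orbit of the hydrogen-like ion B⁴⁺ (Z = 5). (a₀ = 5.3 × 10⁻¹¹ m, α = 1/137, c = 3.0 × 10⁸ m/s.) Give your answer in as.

1300 as

r = n²a₀/Z = 6²·5.3 × 10⁻¹¹/5 = 3.8 × 10⁻¹⁰ m
v = Zαc/n = 5·0.0073·3.0 × 10⁸/6 = 1.8 × 10⁶ m/s
T = 2πr/v = 1.3 × 10⁻¹⁵ s = 1300 as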